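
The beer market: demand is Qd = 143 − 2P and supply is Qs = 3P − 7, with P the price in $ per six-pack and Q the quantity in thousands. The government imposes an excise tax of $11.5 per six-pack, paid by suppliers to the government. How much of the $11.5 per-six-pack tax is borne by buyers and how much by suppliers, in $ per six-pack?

Buyers bear $6.9 per six-pack; suppliers bear $4.6 per six-pack.

Before the tax: set 143 − 2P = 3P − 7 → P* = $30, Q* = 83.
With the tax collected from suppliers, supply shifts: Qs = 3(P − 11.5) − 7.
Solving gives Q = 69.2 with buyers paying $36.9 and suppliers receiving $25.4 (the $11.5 wedge).
Burden on buyers: $6.9; on suppliers: $4.6. (They sum to $11.5.)
The less price-elastic side of the market bears the larger share of a per-unit tax.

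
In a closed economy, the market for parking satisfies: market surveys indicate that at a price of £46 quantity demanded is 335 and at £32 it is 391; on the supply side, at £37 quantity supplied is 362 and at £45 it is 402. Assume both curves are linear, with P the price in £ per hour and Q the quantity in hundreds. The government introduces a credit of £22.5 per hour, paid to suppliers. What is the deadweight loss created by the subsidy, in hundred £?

Deadweight loss = £562.5 hundred.

Demand slope: (391 − 335)/(32 − 46) = -4, so Qd = 519 − 4P.
Supply slope: (402 − 362)/(45 − 37) = 5, so Qs = 5P + 177.
Before the subsidy: set 519 − 4P = 5P + 177 → P* = £38, Q* = 367.
With a per-unit subsidy paid to suppliers, each receives P + 22.5 per unit sold, so supply becomes Qs = 5(P + 22.5) + 177.
New equilibrium: consumers pay £25.5, suppliers receive £48, Q = 417. (Wedge: Pb − Ps = −22.5.)
Quantity rises by |ΔQ| = |367 − 417| = 50.
DWL = ½ · t · |ΔQ| = ½ · 22.5 · 50 = £562.5.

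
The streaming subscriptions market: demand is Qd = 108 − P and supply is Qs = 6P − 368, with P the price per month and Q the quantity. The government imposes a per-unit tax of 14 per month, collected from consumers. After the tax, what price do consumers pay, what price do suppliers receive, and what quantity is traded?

Without the tax, 108 − P = 6P − 368 gives 7P = 476, so P* = 68 and Q* = 40.
With the tax collected from consumers, demand (in seller-price terms) shifts: Qd = 108 − (P + 14).
New equilibrium: consumers pay 80, suppliers receive 66, Q = 28. (Wedge: Pb − Ps = 14.)
The less price-elastic side of the market bears the larger share of a per-unit tax.

Consumers pay 80; suppliers receive 66; quantity = 28.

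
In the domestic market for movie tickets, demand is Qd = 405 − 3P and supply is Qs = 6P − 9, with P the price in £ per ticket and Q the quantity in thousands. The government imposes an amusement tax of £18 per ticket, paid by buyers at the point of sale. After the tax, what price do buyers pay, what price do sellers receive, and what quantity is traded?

Before the tax: set 405 − 3P = 6P − 9 → P* = £46, Q* = 267.
With the tax collected from buyers, demand (in seller-price terms) shifts: Qd = 405 − 3(P + 18).
New equilibrium: buyers pay £58, sellers receive £40, Q = 231. (Wedge: Pb − Ps = 18.)

Buyers pay £58; sellers receive £40; quantity = 231.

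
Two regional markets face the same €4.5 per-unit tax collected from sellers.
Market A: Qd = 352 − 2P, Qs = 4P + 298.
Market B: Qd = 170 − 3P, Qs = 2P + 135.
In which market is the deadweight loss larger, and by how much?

Market A, by €1.35.

Market A: pre-tax P* = €9, Q* = 334; post-tax Q = 328; deadweight loss = €13.5.
Market B: pre-tax P* = €7, Q* = 149; post-tax Q = 143.6; deadweight loss = €12.15.
Difference: €13.5 vs €12.15 → market A is larger by €1.35.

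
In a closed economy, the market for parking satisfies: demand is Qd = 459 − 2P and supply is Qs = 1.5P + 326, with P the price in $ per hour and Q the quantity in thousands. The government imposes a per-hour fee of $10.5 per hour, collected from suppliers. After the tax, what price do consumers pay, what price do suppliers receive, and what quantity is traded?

Without the tax, 459 − 2P = 1.5P + 326 gives 3.5P = 133, so P* = $38 and Q* = 383.
With the tax collected from suppliers, supply shifts: Qs = 1.5(P − 10.5) + 326.
Solving gives Q = 374 with consumers paying $42.5 and suppliers receiving $32 (the $10.5 wedge).
The less price-elastic side of the market bears the larger share of a per-unit tax.

Consumers pay $42.5; suppliers receive $32; quantity = 374.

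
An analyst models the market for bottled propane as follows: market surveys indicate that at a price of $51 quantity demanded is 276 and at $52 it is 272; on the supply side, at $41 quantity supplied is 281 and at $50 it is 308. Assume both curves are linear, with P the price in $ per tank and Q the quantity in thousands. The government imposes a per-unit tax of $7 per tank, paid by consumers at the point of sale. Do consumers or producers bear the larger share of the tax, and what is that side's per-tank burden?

Producers bear the larger share: $4 per tank.

Demand slope: (272 − 276)/(52 − 51) = -4, so Qd = 480 − 4P.
Supply slope: (308 − 281)/(50 − 41) = 3, so Qs = 3P + 158.
Before the tax: set 480 − 4P = 3P + 158 → P* = $46, Q* = 296.
With the tax collected from consumers, demand (in seller-price terms) shifts: Qd = 480 − 4(P + 7).
New equilibrium: consumers pay $49, producers receive $42, Q = 284. (Wedge: Pb − Ps = 7.)
Per-tank burden: consumers $3, producers $4.
Producers take the larger share because supply is less price-elastic here (demand slope 4 vs supply slope 3).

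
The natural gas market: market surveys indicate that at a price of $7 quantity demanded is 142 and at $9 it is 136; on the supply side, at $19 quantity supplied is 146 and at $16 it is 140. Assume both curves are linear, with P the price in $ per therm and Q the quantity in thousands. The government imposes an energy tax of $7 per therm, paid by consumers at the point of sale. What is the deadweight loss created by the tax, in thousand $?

Demand slope: (136 − 142)/(9 − 7) = -3, so Qd = 163 − 3P.
Supply slope: (140 − 146)/(16 − 19) = 2, so Qs = 2P + 108.
Without the tax, 163 − 3P = 2P + 108 gives 5P = 55, so P* = $11 and Q* = 130.
With the tax collected from consumers, demand (in seller-price terms) shifts: Qd = 163 − 3(P + 7).
New equilibrium: consumers pay $13.8, sellers receive $6.8, Q = 121.6. (Wedge: Pb − Ps = 7.)
Quantity falls by |ΔQ| = |130 − 121.6| = 8.4.
DWL = ½ · t · |ΔQ| = ½ · 7 · 8.4 = $29.4.

Deadweight loss = $29.4 thousand.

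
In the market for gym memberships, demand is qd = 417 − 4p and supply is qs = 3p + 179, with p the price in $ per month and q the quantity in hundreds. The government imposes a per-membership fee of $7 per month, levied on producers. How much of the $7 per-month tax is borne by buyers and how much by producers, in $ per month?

Buyers bear $3 per month; producers bear $4 per month.

Without the tax, 417 − 4p = 3p + 179 gives 7p = 238, so p* = $34 and q* = 281.
With the tax collected from producers, supply shifts: qs = 3(p − 7) + 179.
Solving gives q = 269 with buyers paying $37 and producers receiving $30 (the $7 wedge).
Burden on buyers: $3; on producers: $4. (They sum to $7.)
The less price-elastic side of the market bears the larger share of a per-unit tax.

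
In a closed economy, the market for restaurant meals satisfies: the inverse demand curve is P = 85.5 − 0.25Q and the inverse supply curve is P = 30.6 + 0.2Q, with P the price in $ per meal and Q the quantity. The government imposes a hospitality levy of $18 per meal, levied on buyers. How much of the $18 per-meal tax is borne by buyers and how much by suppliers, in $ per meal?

Inverting to Q(P) form: Qd = 342 − 4P; Qs = 5P − 153.
Without the tax, 342 − 4P = 5P − 153 gives 9P = 495, so P* = $55 and Q* = 122.
With the tax collected from buyers, demand (in seller-price terms) shifts: Qd = 342 − 4(P + 18).
New equilibrium: buyers pay $65, suppliers receive $47, Q = 82. (Wedge: Pb − Ps = 18.)
Burden on buyers: $10; on suppliers: $8. (They sum to $18.)

Buyers bear $10 per meal; suppliers bear $8 per meal.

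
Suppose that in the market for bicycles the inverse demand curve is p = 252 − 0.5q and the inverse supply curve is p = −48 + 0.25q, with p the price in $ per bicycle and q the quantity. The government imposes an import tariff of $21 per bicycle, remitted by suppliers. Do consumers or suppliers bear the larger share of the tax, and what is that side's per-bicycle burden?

Consumers bear the larger share: $14 per bicycle.

Inverting to q(p) form: qd = 504 − 2p; qs = 4p + 192.
Without the tax, 504 − 2p = 4p + 192 gives 6p = 312, so p* = $52 and q* = 400.
With the tax collected from suppliers, supply shifts: qs = 4(p − 21) + 192.
New equilibrium: consumers pay $66, suppliers receive $45, q = 372. (Wedge: pb − ps = 21.)
Per-bicycle burden: consumers $14, suppliers $7.
Consumers take the larger share because demand is less price-elastic here (demand slope 2 vs supply slope 4).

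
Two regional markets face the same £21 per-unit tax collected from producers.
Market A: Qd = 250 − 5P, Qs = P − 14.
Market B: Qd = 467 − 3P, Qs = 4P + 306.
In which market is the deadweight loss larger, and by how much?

Market A: pre-tax P* = £44, Q* = 30; post-tax Q = 12.5; deadweight loss = £183.75.
Market B: pre-tax P* = £23, Q* = 398; post-tax Q = 362; deadweight loss = £378.
Difference: £183.75 vs £378 → market B is larger by £194.25.

Market B, by £194.25.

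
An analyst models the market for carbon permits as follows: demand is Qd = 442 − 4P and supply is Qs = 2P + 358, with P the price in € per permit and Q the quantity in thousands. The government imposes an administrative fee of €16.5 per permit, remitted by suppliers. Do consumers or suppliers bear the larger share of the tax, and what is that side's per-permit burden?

Before the tax: set 442 − 4P = 2P + 358 → P* = €14, Q* = 386.
With the tax collected from suppliers, supply shifts: Qs = 2(P − 16.5) + 358.
Solving gives Q = 364 with consumers paying €19.5 and suppliers receiving €3 (the €16.5 wedge).
Per-permit burden: consumers €5.5, suppliers €11.
Suppliers take the larger share because supply is less price-elastic here (demand slope 4 vs supply slope 2).

Suppliers bear the larger share: €11 per permit.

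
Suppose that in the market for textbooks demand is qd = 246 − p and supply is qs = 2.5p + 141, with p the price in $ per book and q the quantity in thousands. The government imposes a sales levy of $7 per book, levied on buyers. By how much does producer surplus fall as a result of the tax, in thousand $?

Without the tax, 246 − p = 2.5p + 141 gives 3.5p = 105, so p* = $30 and q* = 216.
With the tax collected from buyers, demand (in seller-price terms) shifts: qd = 246 − (p + 7).
New equilibrium: buyers pay $35, sellers receive $28, q = 211. (Wedge: pb − ps = 7.)
ΔPS is the trapezoid between Q = 211 and Q = 216 of height $2: ½ · (216 + 211) · 2 = $427.

Producer surplus falls by $427 thousand.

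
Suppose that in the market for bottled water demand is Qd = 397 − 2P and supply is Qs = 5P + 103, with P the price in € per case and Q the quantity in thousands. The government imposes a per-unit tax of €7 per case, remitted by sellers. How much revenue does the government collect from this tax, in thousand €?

Before the tax: set 397 − 2P = 5P + 103 → P* = €42, Q* = 313.
With the tax collected from sellers, supply shifts: Qs = 5(P − 7) + 103.
New equilibrium: consumers pay €47, sellers receive €40, Q = 303. (Wedge: Pb − Ps = 7.)
Revenue = t · Q = 7 · 303 = €2121.

Tax revenue = €2121 thousand.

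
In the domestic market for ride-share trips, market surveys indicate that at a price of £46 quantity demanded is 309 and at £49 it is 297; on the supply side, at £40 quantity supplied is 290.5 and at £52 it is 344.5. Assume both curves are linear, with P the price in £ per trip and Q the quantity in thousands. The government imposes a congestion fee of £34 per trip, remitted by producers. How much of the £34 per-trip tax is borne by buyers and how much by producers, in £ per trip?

Buyers bear £18 per trip; producers bear £16 per trip.

Demand slope: (297 − 309)/(49 − 46) = -4, so Qd = 493 − 4P.
Supply slope: (344.5 − 290.5)/(52 − 40) = 4.5, so Qs = 4.5P + 110.5.
Without the tax, 493 − 4P = 4.5P + 110.5 gives 8.5P = 382.5, so P* = £45 and Q* = 313.
With the tax collected from producers, supply shifts: Qs = 4.5(P − 34) + 110.5.
Solving gives Q = 241 with buyers paying £63 and producers receiving £29 (the £34 wedge).
Burden on buyers: £18; on producers: £16. (They sum to £34.)
The less price-elastic side of the market bears the larger share of a per-unit tax.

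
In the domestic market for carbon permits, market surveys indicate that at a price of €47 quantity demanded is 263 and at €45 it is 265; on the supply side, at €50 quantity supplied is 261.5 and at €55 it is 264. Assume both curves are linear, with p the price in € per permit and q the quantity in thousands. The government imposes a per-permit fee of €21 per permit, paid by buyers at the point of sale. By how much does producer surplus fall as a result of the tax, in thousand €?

Demand slope: (265 − 263)/(45 − 47) = -1, so qd = 310 − p.
Supply slope: (264 − 261.5)/(55 − 50) = 0.5, so qs = 0.5p + 236.5.
Before the tax: set 310 − p = 0.5p + 236.5 → p* = €49, q* = 261.
With the tax collected from buyers, demand (in seller-price terms) shifts: qd = 310 − (p + 21).
Solving gives q = 254 with buyers paying €56 and sellers receiving €35 (the €21 wedge).
ΔPS is the trapezoid between Q = 254 and Q = 261 of height €14: ½ · (261 + 254) · 14 = €3605.

Producer surplus falls by €3605 thousand.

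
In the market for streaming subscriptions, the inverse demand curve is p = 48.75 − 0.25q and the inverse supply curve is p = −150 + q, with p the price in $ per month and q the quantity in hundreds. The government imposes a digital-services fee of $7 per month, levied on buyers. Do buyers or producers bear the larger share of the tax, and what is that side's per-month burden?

Inverting to q(p) form: qd = 195 − 4p; qs = p + 150.
Without the tax, 195 − 4p = p + 150 gives 5p = 45, so p* = $9 and q* = 159.
With the tax collected from buyers, demand (in seller-price terms) shifts: qd = 195 − 4(p + 7).
Solving gives q = 153.4 with buyers paying $10.4 and producers receiving $3.4 (the $7 wedge).
Per-month burden: buyers $1.4, producers $5.6.
Producers take the larger share because supply is less price-elastic here (demand slope 4 vs supply slope 1).
The less price-elastic side of the market bears the larger share of a per-unit tax.

Producers bear the larger share: $5.6 per month.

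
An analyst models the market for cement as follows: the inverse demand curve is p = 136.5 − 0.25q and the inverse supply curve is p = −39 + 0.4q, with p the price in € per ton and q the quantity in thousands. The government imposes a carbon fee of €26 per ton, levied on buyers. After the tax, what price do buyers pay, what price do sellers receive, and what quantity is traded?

Rewrite in direct form: qd = 546 − 4p and qs = 2.5p + 97.5.
Without the tax, 546 − 4p = 2.5p + 97.5 gives 6.5p = 448.5, so p* = €69 and q* = 270.
With the tax collected from buyers, demand (in seller-price terms) shifts: qd = 546 − 4(p + 26).
New equilibrium: buyers pay €79, sellers receive €53, q = 230. (Wedge: pb − ps = 26.)

Buyers pay €79; sellers receive €53; quantity = 230.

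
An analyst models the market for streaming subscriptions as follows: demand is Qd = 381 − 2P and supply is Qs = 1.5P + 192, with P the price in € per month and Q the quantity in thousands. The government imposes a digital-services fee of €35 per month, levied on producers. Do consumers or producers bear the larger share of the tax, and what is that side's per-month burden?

Producers bear the larger share: €20 per month.

Before the tax: set 381 − 2P = 1.5P + 192 → P* = €54, Q* = 273.
With the tax collected from producers, supply shifts: Qs = 1.5(P − 35) + 192.
Solving gives Q = 243 with consumers paying €69 and producers receiving €34 (the €35 wedge).
Per-month burden: consumers €15, producers €20.
Producers take the larger share because supply is less price-elastic here (demand slope 2 vs supply slope 1.5).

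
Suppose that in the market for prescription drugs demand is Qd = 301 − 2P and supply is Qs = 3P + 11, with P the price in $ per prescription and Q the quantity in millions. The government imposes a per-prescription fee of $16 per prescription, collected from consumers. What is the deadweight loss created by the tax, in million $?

Deadweight loss = $153.6 million.

Before the tax: set 301 − 2P = 3P + 11 → P* = $58, Q* = 185.
With the tax collected from consumers, demand (in seller-price terms) shifts: Qd = 301 − 2(P + 16).
New equilibrium: consumers pay $67.6, producers receive $51.6, Q = 165.8. (Wedge: Pb − Ps = 16.)
Quantity falls by |ΔQ| = |185 − 165.8| = 19.2.
DWL = ½ · t · |ΔQ| = ½ · 16 · 19.2 = $153.6.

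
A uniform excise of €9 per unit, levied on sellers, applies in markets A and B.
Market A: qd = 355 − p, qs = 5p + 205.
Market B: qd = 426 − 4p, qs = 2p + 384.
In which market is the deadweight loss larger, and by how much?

Market A: pre-tax p* = €25, q* = 330; post-tax q = 322.5; deadweight loss = €33.75.
Market B: pre-tax p* = €7, q* = 398; post-tax q = 386; deadweight loss = €54.
Difference: €33.75 vs €54 → market B is larger by €20.25.

Market B, by €20.25.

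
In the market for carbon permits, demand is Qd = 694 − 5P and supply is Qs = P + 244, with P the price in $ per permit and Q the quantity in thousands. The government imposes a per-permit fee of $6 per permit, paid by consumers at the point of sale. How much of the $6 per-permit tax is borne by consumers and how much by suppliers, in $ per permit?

Consumers bear $1 per permit; suppliers bear $5 per permit.

Without the tax, 694 − 5P = P + 244 gives 6P = 450, so P* = $75 and Q* = 319.
With the tax collected from consumers, demand (in seller-price terms) shifts: Qd = 694 − 5(P + 6).
Solving gives Q = 314 with consumers paying $76 and suppliers receiving $70 (the $6 wedge).
Burden on consumers: $1; on suppliers: $5. (They sum to $6.)
The less price-elastic side of the market bears the larger share of a per-unit tax.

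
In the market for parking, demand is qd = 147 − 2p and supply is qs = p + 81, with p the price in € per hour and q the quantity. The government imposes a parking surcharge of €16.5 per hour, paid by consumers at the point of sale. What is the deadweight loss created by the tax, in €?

Deadweight loss = €90.75.

Without the tax, 147 − 2p = p + 81 gives 3p = 66, so p* = €22 and q* = 103.
With the tax collected from consumers, demand (in seller-price terms) shifts: qd = 147 − 2(p + 16.5).
New equilibrium: consumers pay €27.5, sellers receive €11, q = 92. (Wedge: pb − ps = 16.5.)
Quantity falls by |ΔQ| = |103 − 92| = 11.
DWL = ½ · t · |ΔQ| = ½ · 16.5 · 11 = €90.75.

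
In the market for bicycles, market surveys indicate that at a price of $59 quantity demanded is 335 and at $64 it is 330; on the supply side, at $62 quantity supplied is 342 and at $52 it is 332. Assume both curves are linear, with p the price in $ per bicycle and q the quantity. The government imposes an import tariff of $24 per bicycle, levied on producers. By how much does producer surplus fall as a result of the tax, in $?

Demand slope: (330 − 335)/(64 − 59) = -1, so qd = 394 − p.
Supply slope: (332 − 342)/(52 − 62) = 1, so qs = p + 280.
Before the tax: set 394 − p = p + 280 → p* = $57, q* = 337.
With the tax collected from producers, supply shifts: qs = (p − 24) + 280.
Solving gives q = 325 with buyers paying $69 and producers receiving $45 (the $24 wedge).
ΔPS is the trapezoid between Q = 325 and Q = 337 of height $12: ½ · (337 + 325) · 12 = $3972.

Producer surplus falls by $3972.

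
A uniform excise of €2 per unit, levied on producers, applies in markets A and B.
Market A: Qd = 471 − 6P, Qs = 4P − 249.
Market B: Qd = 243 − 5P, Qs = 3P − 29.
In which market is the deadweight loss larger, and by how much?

Market A: pre-tax P* = €72, Q* = 39; post-tax Q = 34.2; deadweight loss = €4.8.
Market B: pre-tax P* = €34, Q* = 73; post-tax Q = 69.25; deadweight loss = €3.75.
Difference: €4.8 vs €3.75 → market A is larger by €1.05.

Market A, by €1.05.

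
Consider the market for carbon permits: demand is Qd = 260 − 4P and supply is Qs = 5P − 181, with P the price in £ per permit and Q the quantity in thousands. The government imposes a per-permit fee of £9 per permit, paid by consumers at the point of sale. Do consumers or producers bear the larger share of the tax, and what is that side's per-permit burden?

Consumers bear the larger share: £5 per permit.

Without the tax, 260 − 4P = 5P − 181 gives 9P = 441, so P* = £49 and Q* = 64.
With the tax collected from consumers, demand (in seller-price terms) shifts: Qd = 260 − 4(P + 9).
New equilibrium: consumers pay £54, producers receive £45, Q = 44. (Wedge: Pb − Ps = 9.)
Per-permit burden: consumers £5, producers £4.
Consumers take the larger share because demand is less price-elastic here (demand slope 4 vs supply slope 5).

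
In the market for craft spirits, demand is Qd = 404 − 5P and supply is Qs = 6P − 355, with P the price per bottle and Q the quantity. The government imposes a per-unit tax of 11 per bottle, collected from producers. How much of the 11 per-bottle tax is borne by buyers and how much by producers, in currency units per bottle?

Buyers bear 6 per bottle; producers bear 5 per bottle.

Before the tax: set 404 − 5P = 6P − 355 → P* = 69, Q* = 59.
With the tax collected from producers, supply shifts: Qs = 6(P − 11) − 355.
Solving gives Q = 29 with buyers paying 75 and producers receiving 64 (the 11 wedge).
Burden on buyers: 6; on producers: 5. (They sum to 11.)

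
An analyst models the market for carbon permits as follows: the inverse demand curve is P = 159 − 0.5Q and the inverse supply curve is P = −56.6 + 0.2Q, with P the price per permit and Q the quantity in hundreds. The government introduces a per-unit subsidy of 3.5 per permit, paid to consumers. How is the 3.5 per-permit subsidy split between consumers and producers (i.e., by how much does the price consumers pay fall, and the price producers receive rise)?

Consumers gain 2.5 per permit; producers gain 1 per permit.

Inverting to Q(P) form: Qd = 318 − 2P; Qs = 5P + 283.
Before the subsidy: set 318 − 2P = 5P + 283 → P* = 5, Q* = 308.
With a per-unit subsidy paid to consumers, each effectively pays P − 3.5, so demand becomes Qd = 318 − 2(P − 3.5).
New equilibrium: consumers pay 2.5, producers receive 6, Q = 313. (Wedge: Pb − Ps = −3.5.)
Gain to consumers: 2.5; to producers: 1. (They sum to 3.5.)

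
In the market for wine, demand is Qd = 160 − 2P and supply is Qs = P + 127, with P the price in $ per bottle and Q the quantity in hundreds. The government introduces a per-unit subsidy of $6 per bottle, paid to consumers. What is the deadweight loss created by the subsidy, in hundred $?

Without the subsidy, 160 − 2P = P + 127 gives 3P = 33, so P* = $11 and Q* = 138.
With a per-unit subsidy paid to consumers, each effectively pays P − 6, so demand becomes Qd = 160 − 2(P − 6).
Solving gives Q = 142 with consumers paying $9 and sellers receiving $15 (the $6 wedge).
Quantity rises by |ΔQ| = |138 − 142| = 4.
DWL = ½ · t · |ΔQ| = ½ · 6 · 4 = $12.

Deadweight loss = $12 hundred.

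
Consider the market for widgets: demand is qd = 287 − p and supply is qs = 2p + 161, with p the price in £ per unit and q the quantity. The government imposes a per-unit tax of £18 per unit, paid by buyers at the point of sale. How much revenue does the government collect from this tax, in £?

Tax revenue = £4194.

Before the tax: set 287 − p = 2p + 161 → p* = £42, q* = 245.
With the tax collected from buyers, demand (in seller-price terms) shifts: qd = 287 − (p + 18).
New equilibrium: buyers pay £54, sellers receive £36, q = 233. (Wedge: pb − ps = 18.)
Revenue = t · Q = 18 · 233 = £4194.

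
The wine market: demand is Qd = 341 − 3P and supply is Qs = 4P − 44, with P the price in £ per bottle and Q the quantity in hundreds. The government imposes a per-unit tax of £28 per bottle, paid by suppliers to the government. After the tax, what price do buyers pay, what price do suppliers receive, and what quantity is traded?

Buyers pay £71; suppliers receive £43; quantity = 128.

Before the tax: set 341 − 3P = 4P − 44 → P* = £55, Q* = 176.
With the tax collected from suppliers, supply shifts: Qs = 4(P − 28) − 44.
Solving gives Q = 128 with buyers paying £71 and suppliers receiving £43 (the £28 wedge).
The less price-elastic side of the market bears the larger share of a per-unit tax.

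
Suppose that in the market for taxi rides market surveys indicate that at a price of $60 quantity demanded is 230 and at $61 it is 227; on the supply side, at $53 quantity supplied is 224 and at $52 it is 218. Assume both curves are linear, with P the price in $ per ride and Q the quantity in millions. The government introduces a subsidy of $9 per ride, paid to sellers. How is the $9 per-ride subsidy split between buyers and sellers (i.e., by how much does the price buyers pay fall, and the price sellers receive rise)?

Buyers gain $6 per ride; sellers gain $3 per ride.

Demand slope: (227 − 230)/(61 − 60) = -3, so Qd = 410 − 3P.
Supply slope: (218 − 224)/(52 − 53) = 6, so Qs = 6P − 94.
Before the subsidy: set 410 − 3P = 6P − 94 → P* = $56, Q* = 242.
With a per-unit subsidy paid to sellers, each receives P + 9 per unit sold, so supply becomes Qs = 6(P + 9) − 94.
New equilibrium: buyers pay $50, sellers receive $59, Q = 260. (Wedge: Pb − Ps = −9.)
Gain to buyers: $6; to sellers: $3. (They sum to $9.)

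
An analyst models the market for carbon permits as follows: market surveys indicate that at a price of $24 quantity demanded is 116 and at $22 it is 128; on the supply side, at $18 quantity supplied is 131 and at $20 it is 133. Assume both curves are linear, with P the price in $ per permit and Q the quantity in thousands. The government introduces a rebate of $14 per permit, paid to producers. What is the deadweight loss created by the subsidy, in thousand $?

Deadweight loss = $84 thousand.

Demand slope: (128 − 116)/(22 − 24) = -6, so Qd = 260 − 6P.
Supply slope: (133 − 131)/(20 − 18) = 1, so Qs = P + 113.
Without the subsidy, 260 − 6P = P + 113 gives 7P = 147, so P* = $21 and Q* = 134.
With a per-unit subsidy paid to producers, each receives P + 14 per unit sold, so supply becomes Qs = (P + 14) + 113.
Solving gives Q = 146 with buyers paying $19 and producers receiving $33 (the $14 wedge).
Quantity rises by |ΔQ| = |134 − 146| = 12.
DWL = ½ · t · |ΔQ| = ½ · 14 · 12 = $84.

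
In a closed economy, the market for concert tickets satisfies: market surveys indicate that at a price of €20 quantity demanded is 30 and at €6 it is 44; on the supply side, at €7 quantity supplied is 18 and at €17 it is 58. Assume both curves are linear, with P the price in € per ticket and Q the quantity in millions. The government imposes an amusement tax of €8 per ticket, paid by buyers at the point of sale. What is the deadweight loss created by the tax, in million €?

Demand slope: (44 − 30)/(6 − 20) = -1, so Qd = 50 − P.
Supply slope: (58 − 18)/(17 − 7) = 4, so Qs = 4P − 10.
Before the tax: set 50 − P = 4P − 10 → P* = €12, Q* = 38.
With the tax collected from buyers, demand (in seller-price terms) shifts: Qd = 50 − (P + 8).
Solving gives Q = 31.6 with buyers paying €18.4 and producers receiving €10.4 (the €8 wedge).
Quantity falls by |ΔQ| = |38 − 31.6| = 6.4.
DWL = ½ · t · |ΔQ| = ½ · 8 · 6.4 = €25.6.

Deadweight loss = €25.6 million.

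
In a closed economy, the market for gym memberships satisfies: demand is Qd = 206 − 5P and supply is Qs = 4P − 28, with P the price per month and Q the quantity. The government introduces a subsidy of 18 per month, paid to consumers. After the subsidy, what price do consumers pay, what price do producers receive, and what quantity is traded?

Without the subsidy, 206 − 5P = 4P − 28 gives 9P = 234, so P* = 26 and Q* = 76.
With a per-unit subsidy paid to consumers, each effectively pays P − 18, so demand becomes Qd = 206 − 5(P − 18).
New equilibrium: consumers pay 18, producers receive 36, Q = 116. (Wedge: Pb − Ps = −18.)

Consumers pay 18; producers receive 36; quantity = 116.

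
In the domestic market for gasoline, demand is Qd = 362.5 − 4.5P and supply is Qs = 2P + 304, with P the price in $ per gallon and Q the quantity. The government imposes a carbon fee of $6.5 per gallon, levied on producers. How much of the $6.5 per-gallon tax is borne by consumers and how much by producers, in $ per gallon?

Consumers bear $2 per gallon; producers bear $4.5 per gallon.

Without the tax, 362.5 − 4.5P = 2P + 304 gives 6.5P = 58.5, so P* = $9 and Q* = 322.
With the tax collected from producers, supply shifts: Qs = 2(P − 6.5) + 304.
New equilibrium: consumers pay $11, producers receive $4.5, Q = 313. (Wedge: Pb − Ps = 6.5.)
Burden on consumers: $2; on producers: $4.5. (They sum to $6.5.)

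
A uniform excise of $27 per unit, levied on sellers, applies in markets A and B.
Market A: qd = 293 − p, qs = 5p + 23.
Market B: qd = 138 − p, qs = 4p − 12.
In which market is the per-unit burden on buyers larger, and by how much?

Market A: pre-tax p* = $45, q* = 248; post-tax q = 225.5; per-unit burden on buyers = $22.5.
Market B: pre-tax p* = $30, q* = 108; post-tax q = 86.4; per-unit burden on buyers = $21.6.
Difference: $22.5 vs $21.6 → market A is larger by $0.9.

Market A, by $0.9.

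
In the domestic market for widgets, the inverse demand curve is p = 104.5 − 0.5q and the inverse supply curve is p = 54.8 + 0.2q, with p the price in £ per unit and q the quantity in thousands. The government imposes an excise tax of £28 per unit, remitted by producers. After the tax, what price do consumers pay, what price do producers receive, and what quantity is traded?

Consumers pay £89; producers receive £61; quantity = 31.

Inverting to q(p) form: qd = 209 − 2p; qs = 5p − 274.
Without the tax, 209 − 2p = 5p − 274 gives 7p = 483, so p* = £69 and q* = 71.
With the tax collected from producers, supply shifts: qs = 5(p − 28) − 274.
Solving gives q = 31 with consumers paying £89 and producers receiving £61 (the £28 wedge).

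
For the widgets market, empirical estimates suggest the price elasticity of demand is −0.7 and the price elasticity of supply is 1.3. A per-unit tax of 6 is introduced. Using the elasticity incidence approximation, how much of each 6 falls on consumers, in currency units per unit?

Incidence ratio: consumers' share ≈ εs / (εs + |εd|) = 1.3 / (1.3 + 0.7) = 0.65.
So consumers bear ≈ 0.65 × 6 = 3.9; suppliers bear 2.1.

Consumers bear ≈ 3.9 per unit.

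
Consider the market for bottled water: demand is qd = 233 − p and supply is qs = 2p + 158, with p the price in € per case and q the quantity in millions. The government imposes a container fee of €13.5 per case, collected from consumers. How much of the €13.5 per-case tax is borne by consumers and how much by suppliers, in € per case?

Without the tax, 233 − p = 2p + 158 gives 3p = 75, so p* = €25 and q* = 208.
With the tax collected from consumers, demand (in seller-price terms) shifts: qd = 233 − (p + 13.5).
Solving gives q = 199 with consumers paying €34 and suppliers receiving €20.5 (the €13.5 wedge).
Burden on consumers: €9; on suppliers: €4.5. (They sum to €13.5.)
The less price-elastic side of the market bears the larger share of a per-unit tax.

Consumers bear €9 per case; suppliers bear €4.5 per case.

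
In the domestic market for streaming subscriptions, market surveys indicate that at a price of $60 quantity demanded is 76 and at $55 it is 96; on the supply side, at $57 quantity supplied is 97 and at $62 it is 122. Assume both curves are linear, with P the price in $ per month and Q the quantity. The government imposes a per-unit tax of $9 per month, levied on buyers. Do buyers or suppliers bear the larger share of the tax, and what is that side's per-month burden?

Buyers bear the larger share: $5 per month.

Demand slope: (96 − 76)/(55 − 60) = -4, so Qd = 316 − 4P.
Supply slope: (122 − 97)/(62 − 57) = 5, so Qs = 5P − 188.
Before the tax: set 316 − 4P = 5P − 188 → P* = $56, Q* = 92.
With the tax collected from buyers, demand (in seller-price terms) shifts: Qd = 316 − 4(P + 9).
Solving gives Q = 72 with buyers paying $61 and suppliers receiving $52 (the $9 wedge).
Per-month burden: buyers $5, suppliers $4.
Buyers take the larger share because demand is less price-elastic here (demand slope 4 vs supply slope 5).
The less price-elastic side of the market bears the larger share of a per-unit tax.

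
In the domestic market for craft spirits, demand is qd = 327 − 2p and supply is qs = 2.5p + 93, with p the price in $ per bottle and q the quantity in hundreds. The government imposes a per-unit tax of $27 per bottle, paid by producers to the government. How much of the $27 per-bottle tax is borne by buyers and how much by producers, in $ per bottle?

Buyers bear $15 per bottle; producers bear $12 per bottle.

Without the tax, 327 − 2p = 2.5p + 93 gives 4.5p = 234, so p* = $52 and q* = 223.
With the tax collected from producers, supply shifts: qs = 2.5(p − 27) + 93.
New equilibrium: buyers pay $67, producers receive $40, q = 193. (Wedge: pb − ps = 27.)
Burden on buyers: $15; on producers: $12. (They sum to $27.)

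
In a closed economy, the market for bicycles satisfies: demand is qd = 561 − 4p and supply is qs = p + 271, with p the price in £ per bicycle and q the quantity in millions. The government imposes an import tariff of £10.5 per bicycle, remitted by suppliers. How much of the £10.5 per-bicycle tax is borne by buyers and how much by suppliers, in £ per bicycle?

Before the tax: set 561 − 4p = p + 271 → p* = £58, q* = 329.
With the tax collected from suppliers, supply shifts: qs = (p − 10.5) + 271.
Solving gives q = 320.6 with buyers paying £60.1 and suppliers receiving £49.6 (the £10.5 wedge).
Burden on buyers: £2.1; on suppliers: £8.4. (They sum to £10.5.)
The less price-elastic side of the market bears the larger share of a per-unit tax.

Buyers bear £2.1 per bicycle; suppliers bear £8.4 per bicycle.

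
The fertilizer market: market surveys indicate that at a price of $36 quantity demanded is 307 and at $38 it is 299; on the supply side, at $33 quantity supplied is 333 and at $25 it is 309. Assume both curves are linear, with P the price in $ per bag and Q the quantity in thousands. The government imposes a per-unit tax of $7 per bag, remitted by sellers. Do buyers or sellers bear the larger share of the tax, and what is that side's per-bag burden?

Sellers bear the larger share: $4 per bag.

Demand slope: (299 − 307)/(38 − 36) = -4, so Qd = 451 − 4P.
Supply slope: (309 − 333)/(25 − 33) = 3, so Qs = 3P + 234.
Without the tax, 451 − 4P = 3P + 234 gives 7P = 217, so P* = $31 and Q* = 327.
With the tax collected from sellers, supply shifts: Qs = 3(P − 7) + 234.
New equilibrium: buyers pay $34, sellers receive $27, Q = 315. (Wedge: Pb − Ps = 7.)
Per-bag burden: buyers $3, sellers $4.
Sellers take the larger share because supply is less price-elastic here (demand slope 4 vs supply slope 3).
The less price-elastic side of the market bears the larger share of a per-unit tax.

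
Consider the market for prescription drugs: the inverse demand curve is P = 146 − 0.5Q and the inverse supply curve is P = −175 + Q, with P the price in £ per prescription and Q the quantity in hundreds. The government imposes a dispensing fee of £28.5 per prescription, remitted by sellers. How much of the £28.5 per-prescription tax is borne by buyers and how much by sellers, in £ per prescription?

Buyers bear £9.5 per prescription; sellers bear £19 per prescription.

Rewrite in direct form: Qd = 292 − 2P and Qs = P + 175.
Without the tax, 292 − 2P = P + 175 gives 3P = 117, so P* = £39 and Q* = 214.
With the tax collected from sellers, supply shifts: Qs = (P − 28.5) + 175.
New equilibrium: buyers pay £48.5, sellers receive £20, Q = 195. (Wedge: Pb − Ps = 28.5.)
Burden on buyers: £9.5; on sellers: £19. (They sum to £28.5.)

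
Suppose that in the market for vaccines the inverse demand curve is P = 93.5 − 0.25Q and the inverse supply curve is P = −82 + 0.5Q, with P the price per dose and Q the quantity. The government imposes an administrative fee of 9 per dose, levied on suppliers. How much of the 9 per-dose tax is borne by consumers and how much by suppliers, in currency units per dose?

Consumers bear 3 per dose; suppliers bear 6 per dose.

Inverting to Q(P) form: Qd = 374 − 4P; Qs = 2P + 164.
Without the tax, 374 − 4P = 2P + 164 gives 6P = 210, so P* = 35 and Q* = 234.
With the tax collected from suppliers, supply shifts: Qs = 2(P − 9) + 164.
Solving gives Q = 222 with consumers paying 38 and suppliers receiving 29 (the 9 wedge).
Burden on consumers: 3; on suppliers: 6. (They sum to 9.)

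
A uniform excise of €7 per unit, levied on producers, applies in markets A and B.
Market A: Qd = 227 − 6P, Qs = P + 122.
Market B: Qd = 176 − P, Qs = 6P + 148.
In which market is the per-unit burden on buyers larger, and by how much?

Market B, by €5.

Market A: pre-tax P* = €15, Q* = 137; post-tax Q = 131; per-unit burden on buyers = €1.
Market B: pre-tax P* = €4, Q* = 172; post-tax Q = 166; per-unit burden on buyers = €6.
Difference: €1 vs €6 → market B is larger by €5.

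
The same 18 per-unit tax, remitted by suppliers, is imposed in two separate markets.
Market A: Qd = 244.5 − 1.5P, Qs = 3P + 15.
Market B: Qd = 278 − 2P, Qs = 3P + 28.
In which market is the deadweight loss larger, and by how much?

Market A: pre-tax P* = 51, Q* = 168; post-tax Q = 150; deadweight loss = 162.
Market B: pre-tax P* = 50, Q* = 178; post-tax Q = 156.4; deadweight loss = 194.4.
Difference: 162 vs 194.4 → market B is larger by 32.4.

Market B, by 32.4.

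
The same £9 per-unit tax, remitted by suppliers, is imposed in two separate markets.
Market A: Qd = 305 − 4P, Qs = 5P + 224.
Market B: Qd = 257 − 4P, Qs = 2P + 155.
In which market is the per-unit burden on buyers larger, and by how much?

Market A: pre-tax P* = £9, Q* = 269; post-tax Q = 249; per-unit burden on buyers = £5.
Market B: pre-tax P* = £17, Q* = 189; post-tax Q = 177; per-unit burden on buyers = £3.
Difference: £5 vs £3 → market A is larger by £2.

Market A, by £2.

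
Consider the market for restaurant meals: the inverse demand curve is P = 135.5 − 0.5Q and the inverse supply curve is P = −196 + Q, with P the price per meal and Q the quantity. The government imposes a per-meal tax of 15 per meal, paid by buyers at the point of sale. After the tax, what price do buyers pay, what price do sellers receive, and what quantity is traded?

Rewrite in direct form: Qd = 271 − 2P and Qs = P + 196.
Before the tax: set 271 − 2P = P + 196 → P* = 25, Q* = 221.
With the tax collected from buyers, demand (in seller-price terms) shifts: Qd = 271 − 2(P + 15).
Solving gives Q = 211 with buyers paying 30 and sellers receiving 15 (the 15 wedge).

Buyers pay 30; sellers receive 15; quantity = 211.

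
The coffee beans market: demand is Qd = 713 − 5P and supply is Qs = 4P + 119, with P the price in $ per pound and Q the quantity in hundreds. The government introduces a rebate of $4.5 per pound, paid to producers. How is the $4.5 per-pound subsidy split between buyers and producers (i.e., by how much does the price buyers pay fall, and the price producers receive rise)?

Without the subsidy, 713 − 5P = 4P + 119 gives 9P = 594, so P* = $66 and Q* = 383.
With a per-unit subsidy paid to producers, each receives P + 4.5 per unit sold, so supply becomes Qs = 4(P + 4.5) + 119.
New equilibrium: buyers pay $64, producers receive $68.5, Q = 393. (Wedge: Pb − Ps = −4.5.)
Gain to buyers: $2; to producers: $2.5. (They sum to $4.5.)

Buyers gain $2 per pound; producers gain $2.5 per pound.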